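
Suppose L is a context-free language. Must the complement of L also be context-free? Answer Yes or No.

CFLs are closed under union, so if they were also closed under complement they would be closed under intersection by De Morgan (L₁ ∩ L₂ is the complement of the union of the complements). But {aⁿbⁿcᵐ} ∩ {aᵐbⁿcⁿ} = {aⁿbⁿcⁿ} is not context-free although both operands are.

No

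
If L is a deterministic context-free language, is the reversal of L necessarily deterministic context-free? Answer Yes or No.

No

L = {c bⁿaⁿ : n≥0} ∪ {d b²ⁿaⁿ : n≥0} is a DCFL: the first symbol tells a deterministic PDA whether to pop one or two b's per a. Its reversal Lᴿ = {aⁿbⁿ c : n≥0} ∪ {aⁿb²ⁿ d : n≥0} is not. DCFLs are closed under right quotient by regular languages, and Lᴿ/{c, d} = {aⁿbⁿ : n≥0} ∪ {aⁿb²ⁿ : n≥0} — the standard context-free language accepted by no deterministic PDA (intuitively the machine would have to commit to a b-to-a ratio before the distinguishing marker arrives; formally, a DPDA for it would have a single run on aⁿb²ⁿ, accepting after the prefix aⁿbⁿ and accepting again after n more b's; an ordinary PDA that simulates it on a's and b's and, at any moment when it is accepting, may switch to reading only a fresh letter e while feeding each e to the simulation as a b, would accept aⁱbʲeᵏ (k≥1) exactly when both aⁱbʲ and aⁱbʲ⁺ᵏ are in the language, i.e. its language intersected with the regular set a*b*e⁺ would be exactly {aⁿbⁿeⁿ : n≥1} — impossible, since context-free languages are closed under intersection with regular sets and {aⁿbⁿeⁿ} is not context-free). So Lᴿ cannot be a DCFL.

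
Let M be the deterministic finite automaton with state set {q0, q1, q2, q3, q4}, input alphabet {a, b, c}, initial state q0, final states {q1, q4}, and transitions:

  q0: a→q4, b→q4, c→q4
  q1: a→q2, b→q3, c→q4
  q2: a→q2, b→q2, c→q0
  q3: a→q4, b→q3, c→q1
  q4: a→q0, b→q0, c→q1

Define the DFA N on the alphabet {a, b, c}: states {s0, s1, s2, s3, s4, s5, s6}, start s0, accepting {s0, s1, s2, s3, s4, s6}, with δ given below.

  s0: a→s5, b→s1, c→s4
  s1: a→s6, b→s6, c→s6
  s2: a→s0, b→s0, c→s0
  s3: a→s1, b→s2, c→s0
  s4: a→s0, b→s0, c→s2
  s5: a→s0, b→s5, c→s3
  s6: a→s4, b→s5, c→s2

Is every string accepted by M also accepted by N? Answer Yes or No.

No

The string a is in L(M) but not in L(N).
So L(M) ⊄ L(N).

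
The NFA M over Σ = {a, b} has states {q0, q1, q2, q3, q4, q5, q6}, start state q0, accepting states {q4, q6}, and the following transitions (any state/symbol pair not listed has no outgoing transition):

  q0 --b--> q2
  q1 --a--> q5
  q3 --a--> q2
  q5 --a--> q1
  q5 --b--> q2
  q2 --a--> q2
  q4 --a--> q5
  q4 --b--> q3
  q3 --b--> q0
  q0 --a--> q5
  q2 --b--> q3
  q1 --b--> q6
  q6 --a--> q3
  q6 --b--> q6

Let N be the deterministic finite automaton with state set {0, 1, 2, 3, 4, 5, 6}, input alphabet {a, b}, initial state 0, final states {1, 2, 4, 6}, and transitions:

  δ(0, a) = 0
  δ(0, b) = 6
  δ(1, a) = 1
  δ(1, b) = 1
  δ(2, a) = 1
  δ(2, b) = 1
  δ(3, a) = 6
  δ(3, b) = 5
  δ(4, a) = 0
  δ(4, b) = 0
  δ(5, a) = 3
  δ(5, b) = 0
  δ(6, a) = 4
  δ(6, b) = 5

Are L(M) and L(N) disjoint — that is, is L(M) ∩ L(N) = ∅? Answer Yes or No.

No

The string aab is accepted by both M and N.
Hence L(M) ∩ L(N) ≠ ∅.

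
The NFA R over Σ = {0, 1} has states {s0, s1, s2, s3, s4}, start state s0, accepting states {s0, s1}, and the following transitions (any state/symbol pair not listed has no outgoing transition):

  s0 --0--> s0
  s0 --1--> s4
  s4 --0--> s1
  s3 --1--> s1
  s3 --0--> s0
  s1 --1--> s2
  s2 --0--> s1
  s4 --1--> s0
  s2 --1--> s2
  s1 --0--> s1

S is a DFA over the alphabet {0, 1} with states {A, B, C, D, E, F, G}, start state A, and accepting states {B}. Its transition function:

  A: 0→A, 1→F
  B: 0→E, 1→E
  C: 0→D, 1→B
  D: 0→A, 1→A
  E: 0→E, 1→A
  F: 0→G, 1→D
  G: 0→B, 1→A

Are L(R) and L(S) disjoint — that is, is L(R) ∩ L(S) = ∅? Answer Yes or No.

The string 100 is accepted by both R and S.
Hence L(R) ∩ L(S) ≠ ∅.

No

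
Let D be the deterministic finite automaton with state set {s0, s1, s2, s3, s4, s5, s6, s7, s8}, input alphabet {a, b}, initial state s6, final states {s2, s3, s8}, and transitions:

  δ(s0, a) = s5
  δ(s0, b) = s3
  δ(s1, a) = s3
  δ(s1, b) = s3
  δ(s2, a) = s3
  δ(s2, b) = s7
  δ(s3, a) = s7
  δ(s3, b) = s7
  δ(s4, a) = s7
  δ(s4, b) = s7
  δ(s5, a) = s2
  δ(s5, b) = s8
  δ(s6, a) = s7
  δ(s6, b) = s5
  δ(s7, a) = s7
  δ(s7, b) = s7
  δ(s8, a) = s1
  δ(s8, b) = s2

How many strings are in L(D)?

The useful subgraph on states {s1, s2, s3, s5, s6, s8} is acyclic, so L(D) is finite; the longest accepting path visits 5 useful states, giving maximum string length 4.
Counting accepting paths from s6 by length: 2 of length 2, 2 of length 3, 3 of length 4. Total 7.

7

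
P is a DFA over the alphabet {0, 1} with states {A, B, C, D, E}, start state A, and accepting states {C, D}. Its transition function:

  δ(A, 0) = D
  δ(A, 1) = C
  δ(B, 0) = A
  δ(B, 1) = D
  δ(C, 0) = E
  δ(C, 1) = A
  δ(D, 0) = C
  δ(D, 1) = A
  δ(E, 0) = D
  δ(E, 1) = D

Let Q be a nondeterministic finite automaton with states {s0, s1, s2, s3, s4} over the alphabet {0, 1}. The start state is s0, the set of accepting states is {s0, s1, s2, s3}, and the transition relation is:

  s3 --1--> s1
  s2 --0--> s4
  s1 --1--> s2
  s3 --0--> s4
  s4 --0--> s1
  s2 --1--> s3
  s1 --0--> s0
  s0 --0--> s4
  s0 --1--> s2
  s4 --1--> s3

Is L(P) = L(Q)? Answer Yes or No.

The string 0 is accepted by P but rejected by Q.
So L(P) ≠ L(Q).

No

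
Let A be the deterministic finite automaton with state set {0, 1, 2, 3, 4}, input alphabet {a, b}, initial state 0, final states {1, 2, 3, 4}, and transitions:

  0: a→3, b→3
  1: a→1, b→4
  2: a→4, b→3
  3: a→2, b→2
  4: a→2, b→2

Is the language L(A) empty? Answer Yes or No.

No

The string a is accepted: the run 0 → 3 ends in the accepting state 3.
Since at least one string is accepted, L(A) is not empty.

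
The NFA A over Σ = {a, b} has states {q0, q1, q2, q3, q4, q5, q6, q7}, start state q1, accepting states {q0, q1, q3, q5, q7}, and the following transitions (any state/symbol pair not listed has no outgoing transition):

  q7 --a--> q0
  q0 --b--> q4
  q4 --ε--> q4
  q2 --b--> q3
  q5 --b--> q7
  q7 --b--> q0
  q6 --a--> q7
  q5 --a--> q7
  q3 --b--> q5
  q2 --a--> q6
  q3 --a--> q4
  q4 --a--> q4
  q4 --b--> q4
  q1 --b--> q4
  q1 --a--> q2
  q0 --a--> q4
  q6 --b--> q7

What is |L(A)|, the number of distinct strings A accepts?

15

The useful subgraph on states {q0, q1, q2, q3, q5, q6, q7} is acyclic, so L(A) is finite; the longest accepting path visits 6 useful states, giving maximum string length 5.
Counting accepting paths from q1 by length: 1 of length 0, 1 of length 2, 3 of length 3, 6 of length 4, 4 of length 5. Total 15.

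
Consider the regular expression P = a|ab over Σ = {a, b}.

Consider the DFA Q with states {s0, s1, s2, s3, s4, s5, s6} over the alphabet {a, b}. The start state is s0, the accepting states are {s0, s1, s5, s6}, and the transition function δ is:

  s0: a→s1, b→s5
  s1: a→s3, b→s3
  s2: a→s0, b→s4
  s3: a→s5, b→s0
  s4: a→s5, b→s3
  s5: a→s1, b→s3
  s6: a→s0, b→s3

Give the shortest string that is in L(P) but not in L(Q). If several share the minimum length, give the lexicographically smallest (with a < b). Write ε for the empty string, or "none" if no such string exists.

The string ab is accepted by P but not by Q.
No shorter string lies in the difference, and ab is the lexicographically first length-2 string in L(P) \ L(Q).

ab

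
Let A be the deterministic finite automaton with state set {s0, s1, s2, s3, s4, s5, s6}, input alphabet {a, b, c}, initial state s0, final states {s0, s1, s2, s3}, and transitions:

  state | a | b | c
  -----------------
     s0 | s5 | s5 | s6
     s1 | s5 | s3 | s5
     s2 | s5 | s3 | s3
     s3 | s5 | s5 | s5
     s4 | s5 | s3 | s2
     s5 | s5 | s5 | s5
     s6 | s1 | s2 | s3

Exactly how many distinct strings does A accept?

7

The useful subgraph on states {s0, s1, s2, s3, s6} is acyclic, so L(A) is finite; the longest accepting path visits 4 useful states, giving maximum string length 3.
Counting accepting paths from s0 by length: 1 of length 0, 3 of length 2, 3 of length 3. Total 7.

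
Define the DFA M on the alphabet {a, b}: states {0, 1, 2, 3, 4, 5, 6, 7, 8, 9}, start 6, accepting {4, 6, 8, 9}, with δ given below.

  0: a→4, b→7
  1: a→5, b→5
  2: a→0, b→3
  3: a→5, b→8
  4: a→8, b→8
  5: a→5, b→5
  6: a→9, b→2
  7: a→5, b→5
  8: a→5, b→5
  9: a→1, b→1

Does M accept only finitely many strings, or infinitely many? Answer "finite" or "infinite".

finite

The useful states (reachable from 6 and able to reach an accepting state) are {0, 2, 3, 4, 6, 8, 9}.
Restricted to these states the transition graph has no cycle, so every accepting path has bounded length and L is finite.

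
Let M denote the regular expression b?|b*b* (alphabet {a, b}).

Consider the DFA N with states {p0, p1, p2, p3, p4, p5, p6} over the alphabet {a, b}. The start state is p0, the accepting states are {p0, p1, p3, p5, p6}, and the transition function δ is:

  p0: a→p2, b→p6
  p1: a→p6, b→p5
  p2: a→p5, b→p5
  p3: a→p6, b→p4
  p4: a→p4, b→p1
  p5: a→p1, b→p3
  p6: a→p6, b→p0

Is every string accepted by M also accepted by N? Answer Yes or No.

Yes

Converting the expression M to a DFA (subset construction, then merging equivalent states) gives the minimal DFA with states {m0, m1}, start state m0, accepting states {m0} and transitions m0: a→m1, b→m0; m1: a→m1, b→m1.
Exploring the product automaton M × N from the start pair (m0, p0), following both machines on each input symbol, reaches 9 state pairs: (m0, p0), (m1, p2), (m0, p6), (m1, p5), (m1, p6), (m1, p1), (m1, p3), (m1, p0), (m1, p4).
M accepts in {m0} and N accepts in {p0, p1, p3, p5, p6}. The reachable pairs whose M-component is accepting are (m0, p0), (m0, p6); in each of them the N-component is accepting too, so the product for L(M) \ L(N) (M-component accepting, N-component rejecting) has no reachable accepting pair and the difference is empty.
Hence every string in L(M) is also in L(N).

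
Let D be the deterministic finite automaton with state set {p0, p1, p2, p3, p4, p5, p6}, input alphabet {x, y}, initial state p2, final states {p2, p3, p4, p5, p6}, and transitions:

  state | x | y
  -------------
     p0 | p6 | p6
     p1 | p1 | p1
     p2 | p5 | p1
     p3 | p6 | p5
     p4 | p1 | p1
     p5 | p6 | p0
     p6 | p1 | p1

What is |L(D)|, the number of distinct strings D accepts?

The useful subgraph on states {p0, p2, p5, p6} is acyclic, so L(D) is finite; the longest accepting path visits 4 useful states, giving maximum string length 3.
Counting accepting paths from p2 by length: 1 of length 0, 1 of length 1, 1 of length 2, 2 of length 3. Total 5.

5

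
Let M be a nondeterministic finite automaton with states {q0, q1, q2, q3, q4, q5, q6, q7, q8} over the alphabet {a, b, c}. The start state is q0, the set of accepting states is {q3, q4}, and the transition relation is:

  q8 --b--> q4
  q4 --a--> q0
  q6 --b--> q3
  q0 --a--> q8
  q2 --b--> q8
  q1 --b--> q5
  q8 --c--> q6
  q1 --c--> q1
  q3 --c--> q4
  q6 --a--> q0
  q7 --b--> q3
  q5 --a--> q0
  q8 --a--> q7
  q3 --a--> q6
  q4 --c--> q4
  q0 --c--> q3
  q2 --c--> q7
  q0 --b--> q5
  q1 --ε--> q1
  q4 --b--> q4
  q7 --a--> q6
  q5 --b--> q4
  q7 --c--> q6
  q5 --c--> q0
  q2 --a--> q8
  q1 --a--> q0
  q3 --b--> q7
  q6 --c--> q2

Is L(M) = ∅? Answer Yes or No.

The string c is accepted: the run q0 → q3 ends in the accepting state q3.
Since at least one string is accepted, L(M) is not empty.

No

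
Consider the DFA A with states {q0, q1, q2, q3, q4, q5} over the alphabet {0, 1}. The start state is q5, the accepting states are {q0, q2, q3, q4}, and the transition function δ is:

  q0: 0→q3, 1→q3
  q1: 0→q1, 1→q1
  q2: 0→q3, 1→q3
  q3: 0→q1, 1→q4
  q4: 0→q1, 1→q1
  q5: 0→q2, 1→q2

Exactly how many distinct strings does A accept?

10

The useful subgraph on states {q2, q3, q4, q5} is acyclic, so L(A) is finite; the longest accepting path visits 4 useful states, giving maximum string length 3.
Counting accepting paths from q5 by length: 2 of length 1, 4 of length 2, 4 of length 3. Total 10.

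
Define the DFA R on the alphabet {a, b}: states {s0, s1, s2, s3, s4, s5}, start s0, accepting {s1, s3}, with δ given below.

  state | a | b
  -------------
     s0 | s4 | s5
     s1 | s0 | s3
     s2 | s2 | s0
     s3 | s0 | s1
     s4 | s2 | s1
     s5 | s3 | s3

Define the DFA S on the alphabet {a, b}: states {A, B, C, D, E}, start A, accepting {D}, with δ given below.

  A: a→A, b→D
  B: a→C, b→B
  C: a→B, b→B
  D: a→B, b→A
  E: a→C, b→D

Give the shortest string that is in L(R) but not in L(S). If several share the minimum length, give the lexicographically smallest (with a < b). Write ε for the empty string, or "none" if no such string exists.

ba

The string ba is accepted by R but not by S.
No shorter string lies in the difference, and ba is the lexicographically first length-2 string in L(R) \ L(S).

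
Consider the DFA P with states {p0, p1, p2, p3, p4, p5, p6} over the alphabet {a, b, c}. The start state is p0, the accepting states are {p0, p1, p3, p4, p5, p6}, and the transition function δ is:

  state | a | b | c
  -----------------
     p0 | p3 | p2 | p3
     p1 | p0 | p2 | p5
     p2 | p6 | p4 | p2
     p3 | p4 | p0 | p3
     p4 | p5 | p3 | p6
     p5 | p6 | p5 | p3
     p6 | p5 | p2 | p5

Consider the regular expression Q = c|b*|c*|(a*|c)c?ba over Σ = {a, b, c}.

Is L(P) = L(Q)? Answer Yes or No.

No

The string a is accepted by P but rejected by Q.
So L(P) ≠ L(Q).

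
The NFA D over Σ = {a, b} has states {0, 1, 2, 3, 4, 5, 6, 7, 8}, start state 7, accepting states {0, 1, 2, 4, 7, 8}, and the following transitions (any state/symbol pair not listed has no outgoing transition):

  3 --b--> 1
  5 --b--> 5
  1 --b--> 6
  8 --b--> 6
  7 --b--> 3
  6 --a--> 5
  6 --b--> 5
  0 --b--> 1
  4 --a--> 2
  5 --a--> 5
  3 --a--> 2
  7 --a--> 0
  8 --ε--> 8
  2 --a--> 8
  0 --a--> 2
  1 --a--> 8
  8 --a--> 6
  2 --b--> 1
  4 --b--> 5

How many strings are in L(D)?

The useful subgraph on states {0, 1, 2, 3, 7, 8} is acyclic, so L(D) is finite; the longest accepting path visits 5 useful states, giving maximum string length 4.
Counting accepting paths from 7 by length: 1 of length 0, 1 of length 1, 4 of length 2, 6 of length 3, 2 of length 4. Total 14.

14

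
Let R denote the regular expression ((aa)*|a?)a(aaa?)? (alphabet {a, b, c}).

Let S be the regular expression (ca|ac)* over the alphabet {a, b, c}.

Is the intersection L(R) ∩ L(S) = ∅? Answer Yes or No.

Yes

Converting the expression R to a DFA (subset construction, then merging equivalent states) gives the minimal DFA with states {r0, r1, r2}, start state r0, accepting states {r1} and transitions r0: a→r1, b→r2, c→r2; r1: a→r1, b→r2, c→r2; r2: a→r2, b→r2, c→r2.
Converting the expression S to a DFA (subset construction, then merging equivalent states) gives the minimal DFA with states {s0, s1, s2, s3}, start state s0, accepting states {s0} and transitions s0: a→s1, b→s2, c→s3; s1: a→s2, b→s2, c→s0; s2: a→s2, b→s2, c→s2; s3: a→s0, b→s2, c→s2.
Exploring the product automaton R × S from the start pair (r0, s0), following both machines on each input symbol, reaches 7 state pairs: (r0, s0), (r1, s1), (r2, s2), (r2, s3), (r1, s2), (r2, s0), (r2, s1).
R accepts in {r1} and S accepts in {s0}; no reachable pair has both components accepting, so no string drives both machines to acceptance simultaneously and L(R) ∩ L(S) = ∅.
So no string is accepted by both, and the intersection is empty.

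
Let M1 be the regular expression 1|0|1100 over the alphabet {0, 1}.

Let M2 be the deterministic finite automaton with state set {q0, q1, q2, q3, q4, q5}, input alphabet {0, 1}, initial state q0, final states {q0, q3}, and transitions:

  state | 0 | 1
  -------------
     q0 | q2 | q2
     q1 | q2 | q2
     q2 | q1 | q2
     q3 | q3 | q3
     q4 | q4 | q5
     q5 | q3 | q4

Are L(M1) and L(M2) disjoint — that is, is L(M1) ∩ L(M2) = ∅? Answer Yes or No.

Converting the expression M1 to a DFA (subset construction, then merging equivalent states) gives the minimal DFA with states {r0, r1, r2, r3, r4, r5}, start state r0, accepting states {r1, r2} and transitions r0: 0→r1, 1→r2; r1: 0→r3, 1→r3; r2: 0→r3, 1→r4; r3: 0→r3, 1→r3; r4: 0→r5, 1→r3; r5: 0→r1, 1→r3.
Exploring the product automaton M1 × M2 from the start pair (r0, q0), following both machines on each input symbol, reaches 7 state pairs: (r0, q0), (r1, q2), (r2, q2), (r3, q1), (r3, q2), (r4, q2), (r5, q1).
M1 accepts in {r1, r2} and M2 accepts in {q0, q3}; no reachable pair has both components accepting, so no string drives both machines to acceptance simultaneously and L(M1) ∩ L(M2) = ∅.
So no string is accepted by both, and the intersection is empty.

Yes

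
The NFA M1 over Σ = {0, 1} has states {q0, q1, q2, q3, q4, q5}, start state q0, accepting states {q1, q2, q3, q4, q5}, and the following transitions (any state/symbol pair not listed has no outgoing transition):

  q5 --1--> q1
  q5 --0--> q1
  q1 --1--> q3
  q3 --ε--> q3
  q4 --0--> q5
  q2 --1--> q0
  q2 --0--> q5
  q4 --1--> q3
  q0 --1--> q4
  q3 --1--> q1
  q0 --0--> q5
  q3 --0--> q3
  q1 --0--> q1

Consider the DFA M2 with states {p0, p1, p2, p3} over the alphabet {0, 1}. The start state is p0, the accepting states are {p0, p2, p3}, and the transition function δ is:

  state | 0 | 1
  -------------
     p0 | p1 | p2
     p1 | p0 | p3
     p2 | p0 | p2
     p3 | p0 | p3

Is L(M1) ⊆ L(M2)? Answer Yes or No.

No

The string 0 is in L(M1) but not in L(M2).
So L(M1) ⊄ L(M2).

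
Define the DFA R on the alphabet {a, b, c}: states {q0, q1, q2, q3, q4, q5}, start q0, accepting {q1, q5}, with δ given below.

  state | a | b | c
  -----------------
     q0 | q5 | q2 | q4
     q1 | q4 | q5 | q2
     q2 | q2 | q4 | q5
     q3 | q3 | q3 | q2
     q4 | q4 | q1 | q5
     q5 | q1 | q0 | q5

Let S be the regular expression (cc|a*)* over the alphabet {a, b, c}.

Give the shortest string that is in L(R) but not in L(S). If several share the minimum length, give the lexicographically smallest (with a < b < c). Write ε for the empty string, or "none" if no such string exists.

The string ac is accepted by R but not by S.
No shorter string lies in the difference, and ac is the lexicographically first length-2 string in L(R) \ L(S).

ac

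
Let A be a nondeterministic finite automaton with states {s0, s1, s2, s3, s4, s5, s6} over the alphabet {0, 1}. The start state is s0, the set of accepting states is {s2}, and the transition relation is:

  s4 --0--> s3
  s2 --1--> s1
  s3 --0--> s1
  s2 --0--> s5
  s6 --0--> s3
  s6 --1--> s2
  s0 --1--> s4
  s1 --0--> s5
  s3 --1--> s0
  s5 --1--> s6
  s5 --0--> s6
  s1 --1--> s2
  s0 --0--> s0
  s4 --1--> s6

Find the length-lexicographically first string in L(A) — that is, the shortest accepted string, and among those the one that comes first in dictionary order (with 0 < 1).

111

A breadth-first search from s0 reaches an accepting state first via the path s0 → s4 → s6 → s2 on input 111.
No string of length < 3 is accepted (BFS exhausts all shorter strings without reaching an accepting state), and 111 is the lexicographically least accepting string of length 3.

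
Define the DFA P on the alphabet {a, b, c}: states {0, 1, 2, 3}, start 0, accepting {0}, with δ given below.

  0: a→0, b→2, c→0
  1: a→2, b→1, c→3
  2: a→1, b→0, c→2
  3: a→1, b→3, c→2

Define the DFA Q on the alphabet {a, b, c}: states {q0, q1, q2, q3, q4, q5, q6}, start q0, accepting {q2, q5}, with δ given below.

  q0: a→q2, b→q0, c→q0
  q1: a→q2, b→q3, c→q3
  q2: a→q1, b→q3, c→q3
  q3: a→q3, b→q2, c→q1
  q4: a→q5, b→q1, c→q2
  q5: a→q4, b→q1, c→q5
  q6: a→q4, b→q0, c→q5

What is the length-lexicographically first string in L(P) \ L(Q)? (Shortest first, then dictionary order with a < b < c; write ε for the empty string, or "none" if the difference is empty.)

The empty string ε is accepted by P but not by Q.
Since ε is the unique shortest string, it is the required witness.

ε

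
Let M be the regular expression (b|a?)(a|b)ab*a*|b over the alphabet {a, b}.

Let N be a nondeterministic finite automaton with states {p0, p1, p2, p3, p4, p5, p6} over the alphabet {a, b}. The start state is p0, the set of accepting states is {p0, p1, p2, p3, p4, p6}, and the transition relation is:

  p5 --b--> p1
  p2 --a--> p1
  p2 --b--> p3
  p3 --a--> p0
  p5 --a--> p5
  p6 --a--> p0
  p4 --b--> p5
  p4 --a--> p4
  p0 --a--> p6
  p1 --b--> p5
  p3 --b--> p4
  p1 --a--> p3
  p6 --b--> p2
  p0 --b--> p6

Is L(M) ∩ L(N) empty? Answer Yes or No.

No

The string b is accepted by both M and N.
Hence L(M) ∩ L(N) ≠ ∅.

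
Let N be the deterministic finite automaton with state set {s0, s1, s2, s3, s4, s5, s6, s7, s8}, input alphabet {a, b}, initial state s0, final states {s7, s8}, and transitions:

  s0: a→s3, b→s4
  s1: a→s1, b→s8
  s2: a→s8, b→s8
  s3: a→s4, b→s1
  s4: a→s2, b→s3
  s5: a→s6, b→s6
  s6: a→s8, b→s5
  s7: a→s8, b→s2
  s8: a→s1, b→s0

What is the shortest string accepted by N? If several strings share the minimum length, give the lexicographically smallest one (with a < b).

abb

A breadth-first search from s0 reaches an accepting state first via the path s0 → s3 → s1 → s8 on input abb.
No string of length < 3 is accepted (BFS exhausts all shorter strings without reaching an accepting state), and abb is the lexicographically least accepting string of length 3.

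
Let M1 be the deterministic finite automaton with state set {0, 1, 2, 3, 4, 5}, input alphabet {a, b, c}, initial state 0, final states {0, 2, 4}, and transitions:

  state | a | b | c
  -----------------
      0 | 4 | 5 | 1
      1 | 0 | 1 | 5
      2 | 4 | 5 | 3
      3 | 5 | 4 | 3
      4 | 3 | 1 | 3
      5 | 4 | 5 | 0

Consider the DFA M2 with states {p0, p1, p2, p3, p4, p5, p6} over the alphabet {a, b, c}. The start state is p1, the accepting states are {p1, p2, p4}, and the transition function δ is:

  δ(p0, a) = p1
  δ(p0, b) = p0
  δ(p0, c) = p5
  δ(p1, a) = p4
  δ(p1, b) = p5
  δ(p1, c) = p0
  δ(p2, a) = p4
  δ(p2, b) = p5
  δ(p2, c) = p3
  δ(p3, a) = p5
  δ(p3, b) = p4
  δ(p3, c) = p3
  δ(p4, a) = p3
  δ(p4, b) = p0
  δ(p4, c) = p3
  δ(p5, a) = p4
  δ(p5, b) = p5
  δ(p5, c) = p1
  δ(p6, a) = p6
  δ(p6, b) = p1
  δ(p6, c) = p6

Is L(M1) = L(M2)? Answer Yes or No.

Exploring the product automaton M1 × M2 from the start pair (0, p1), following both machines on each input symbol, reaches 5 state pairs: (0, p1), (4, p4), (5, p5), (1, p0), (3, p3).
M1 accepts in {0, 2, 4} and M2 accepts in {p1, p2, p4}. In every reachable pair the two components are either both accepting — (0, p1), (4, p4) — or both non-accepting, so no string is accepted by exactly one of the machines: L(M1) \ L(M2) and L(M2) \ L(M1) are both empty.
Hence every string is accepted by M1 iff it is accepted by M2, and the two languages coincide.

Yes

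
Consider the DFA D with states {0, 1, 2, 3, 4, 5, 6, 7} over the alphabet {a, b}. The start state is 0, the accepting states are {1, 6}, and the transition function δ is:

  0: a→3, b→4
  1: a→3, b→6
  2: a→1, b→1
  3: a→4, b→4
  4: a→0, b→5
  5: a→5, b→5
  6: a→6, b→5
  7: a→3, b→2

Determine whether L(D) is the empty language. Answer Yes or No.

Yes

The states reachable from the start state are {0, 3, 4, 5}.
None of the accepting states {1, 6} is reachable, so no string is accepted and L(D) = ∅.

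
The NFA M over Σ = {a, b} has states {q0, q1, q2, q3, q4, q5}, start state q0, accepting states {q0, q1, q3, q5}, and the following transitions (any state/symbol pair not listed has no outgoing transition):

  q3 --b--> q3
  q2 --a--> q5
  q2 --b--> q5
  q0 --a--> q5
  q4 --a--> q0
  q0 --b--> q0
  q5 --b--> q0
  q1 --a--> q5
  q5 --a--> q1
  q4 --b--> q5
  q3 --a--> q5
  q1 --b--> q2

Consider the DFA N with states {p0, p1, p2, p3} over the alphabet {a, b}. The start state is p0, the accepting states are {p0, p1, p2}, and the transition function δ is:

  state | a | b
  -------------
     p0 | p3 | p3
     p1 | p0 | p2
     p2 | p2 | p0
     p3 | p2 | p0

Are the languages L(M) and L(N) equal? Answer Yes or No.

The string a is accepted by M but rejected by N.
So L(M) ≠ L(N).

No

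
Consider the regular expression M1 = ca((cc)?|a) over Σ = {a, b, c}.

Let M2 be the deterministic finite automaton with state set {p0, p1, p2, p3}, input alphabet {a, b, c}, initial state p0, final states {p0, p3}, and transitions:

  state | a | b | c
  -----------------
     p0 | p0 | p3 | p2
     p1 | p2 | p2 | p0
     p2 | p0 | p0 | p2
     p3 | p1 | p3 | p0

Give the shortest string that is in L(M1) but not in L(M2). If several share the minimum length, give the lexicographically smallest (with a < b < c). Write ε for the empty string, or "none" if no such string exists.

The string cacc is accepted by M1 but not by M2.
No shorter string lies in the difference, and cacc is the lexicographically first length-4 string in L(M1) \ L(M2).

cacc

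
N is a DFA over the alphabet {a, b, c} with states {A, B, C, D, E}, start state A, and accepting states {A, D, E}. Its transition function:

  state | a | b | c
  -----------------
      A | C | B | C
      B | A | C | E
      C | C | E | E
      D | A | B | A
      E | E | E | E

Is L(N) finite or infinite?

State A is reachable from the start and can reach an accepting state, and it lies on the cycle A → B → A.
Traversing that cycle any number of times yields accepted strings of unbounded length, so the language is infinite.

infinite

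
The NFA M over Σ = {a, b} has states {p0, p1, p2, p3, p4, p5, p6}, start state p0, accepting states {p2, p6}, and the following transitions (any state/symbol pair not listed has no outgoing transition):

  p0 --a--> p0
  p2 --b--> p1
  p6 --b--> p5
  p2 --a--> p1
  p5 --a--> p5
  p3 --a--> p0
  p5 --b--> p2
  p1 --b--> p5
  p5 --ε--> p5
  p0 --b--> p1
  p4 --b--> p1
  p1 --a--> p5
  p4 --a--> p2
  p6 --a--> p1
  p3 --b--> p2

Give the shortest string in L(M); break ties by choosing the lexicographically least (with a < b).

A breadth-first search from p0 reaches an accepting state first via the path p0 → p1 → p5 → p2 on input bab.
No string of length < 3 is accepted (BFS exhausts all shorter strings without reaching an accepting state), and bab is the lexicographically least accepting string of length 3.

bab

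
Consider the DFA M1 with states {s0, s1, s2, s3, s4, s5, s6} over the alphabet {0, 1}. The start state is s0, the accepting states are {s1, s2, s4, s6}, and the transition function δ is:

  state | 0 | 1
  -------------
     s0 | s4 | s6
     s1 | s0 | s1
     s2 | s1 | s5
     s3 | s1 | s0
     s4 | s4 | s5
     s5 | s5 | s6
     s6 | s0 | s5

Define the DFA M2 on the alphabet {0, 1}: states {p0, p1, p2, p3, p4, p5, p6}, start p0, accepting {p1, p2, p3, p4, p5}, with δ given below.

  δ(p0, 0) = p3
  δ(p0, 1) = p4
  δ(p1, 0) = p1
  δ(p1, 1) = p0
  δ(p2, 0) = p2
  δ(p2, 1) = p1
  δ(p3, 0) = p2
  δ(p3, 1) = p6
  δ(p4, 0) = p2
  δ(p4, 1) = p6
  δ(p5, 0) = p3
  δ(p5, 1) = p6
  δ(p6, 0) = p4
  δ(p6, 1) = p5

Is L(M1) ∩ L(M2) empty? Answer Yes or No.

No

The string 0 is accepted by both M1 and M2.
Hence L(M1) ∩ L(M2) ≠ ∅.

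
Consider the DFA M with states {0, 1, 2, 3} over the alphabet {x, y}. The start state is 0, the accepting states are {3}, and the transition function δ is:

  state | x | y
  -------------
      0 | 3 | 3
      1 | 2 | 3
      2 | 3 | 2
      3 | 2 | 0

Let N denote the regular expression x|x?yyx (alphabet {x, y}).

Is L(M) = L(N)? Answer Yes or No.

No

The string y is accepted by M but rejected by N.
So L(M) ≠ L(N).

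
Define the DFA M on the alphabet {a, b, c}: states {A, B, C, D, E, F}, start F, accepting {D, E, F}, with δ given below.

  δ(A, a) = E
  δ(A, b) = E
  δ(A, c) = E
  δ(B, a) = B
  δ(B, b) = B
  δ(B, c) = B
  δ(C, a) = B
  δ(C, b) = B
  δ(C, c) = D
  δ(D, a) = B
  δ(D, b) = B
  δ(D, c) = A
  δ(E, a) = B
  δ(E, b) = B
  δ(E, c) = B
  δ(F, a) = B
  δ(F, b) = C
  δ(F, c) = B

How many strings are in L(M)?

The useful subgraph on states {A, C, D, E, F} is acyclic, so L(M) is finite; the longest accepting path visits 5 useful states, giving maximum string length 4.
Counting accepting paths from F by length: 1 of length 0, 1 of length 2, 3 of length 4. Total 5.

5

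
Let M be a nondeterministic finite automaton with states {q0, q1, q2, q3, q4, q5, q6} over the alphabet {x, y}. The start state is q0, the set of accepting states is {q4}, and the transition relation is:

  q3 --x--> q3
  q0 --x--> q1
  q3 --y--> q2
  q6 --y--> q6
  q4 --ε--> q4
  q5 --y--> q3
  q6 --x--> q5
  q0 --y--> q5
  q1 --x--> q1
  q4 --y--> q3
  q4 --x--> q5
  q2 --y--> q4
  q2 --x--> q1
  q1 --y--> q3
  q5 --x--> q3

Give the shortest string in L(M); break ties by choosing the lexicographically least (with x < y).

A breadth-first search from q0 reaches an accepting state first via the path q0 → q1 → q3 → q2 → q4 on input xyyy.
No string of length < 4 is accepted (BFS exhausts all shorter strings without reaching an accepting state), and xyyy is the lexicographically least accepting string of length 4.

xyyy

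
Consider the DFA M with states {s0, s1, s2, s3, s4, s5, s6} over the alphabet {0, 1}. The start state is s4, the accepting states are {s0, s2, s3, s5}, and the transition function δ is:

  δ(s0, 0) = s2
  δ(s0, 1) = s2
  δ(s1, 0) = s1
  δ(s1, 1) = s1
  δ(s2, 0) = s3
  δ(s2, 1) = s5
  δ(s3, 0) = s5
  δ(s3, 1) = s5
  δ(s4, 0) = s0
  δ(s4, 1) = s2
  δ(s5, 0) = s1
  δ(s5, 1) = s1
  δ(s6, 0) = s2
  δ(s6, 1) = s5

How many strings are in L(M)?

16

The useful subgraph on states {s0, s2, s3, s4, s5} is acyclic, so L(M) is finite; the longest accepting path visits 5 useful states, giving maximum string length 4.
Counting accepting paths from s4 by length: 2 of length 1, 4 of length 2, 6 of length 3, 4 of length 4. Total 16.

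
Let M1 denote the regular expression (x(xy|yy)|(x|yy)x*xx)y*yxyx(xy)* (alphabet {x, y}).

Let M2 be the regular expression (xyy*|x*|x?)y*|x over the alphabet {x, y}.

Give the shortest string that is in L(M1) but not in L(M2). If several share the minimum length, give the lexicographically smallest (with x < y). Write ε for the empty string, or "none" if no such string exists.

The string xxxyxyx is accepted by M1 but not by M2.
No shorter string lies in the difference, and xxxyxyx is the lexicographically first length-7 string in L(M1) \ L(M2).

xxxyxyx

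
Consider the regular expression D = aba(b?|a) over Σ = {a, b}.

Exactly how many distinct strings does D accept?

3

The expression has no Kleene star, so L(D) is finite. Expanding the alternatives gives {aba, abaa, abab}.
That is 1 of length 3, 2 of length 4: 3 strings in all.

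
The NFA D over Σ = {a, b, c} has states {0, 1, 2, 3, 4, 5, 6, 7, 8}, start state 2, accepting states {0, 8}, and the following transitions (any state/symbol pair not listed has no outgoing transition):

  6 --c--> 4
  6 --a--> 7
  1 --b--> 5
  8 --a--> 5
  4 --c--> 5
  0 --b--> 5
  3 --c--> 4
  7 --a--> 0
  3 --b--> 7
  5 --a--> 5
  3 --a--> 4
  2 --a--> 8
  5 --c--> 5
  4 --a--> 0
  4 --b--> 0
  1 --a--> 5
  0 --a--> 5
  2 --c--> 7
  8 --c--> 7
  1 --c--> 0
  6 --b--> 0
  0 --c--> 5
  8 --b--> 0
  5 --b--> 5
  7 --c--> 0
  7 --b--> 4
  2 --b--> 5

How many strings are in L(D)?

The useful subgraph on states {0, 2, 4, 7, 8} is acyclic, so L(D) is finite; the longest accepting path visits 5 useful states, giving maximum string length 4.
Counting accepting paths from 2 by length: 1 of length 1, 3 of length 2, 4 of length 3, 2 of length 4. Total 10.

10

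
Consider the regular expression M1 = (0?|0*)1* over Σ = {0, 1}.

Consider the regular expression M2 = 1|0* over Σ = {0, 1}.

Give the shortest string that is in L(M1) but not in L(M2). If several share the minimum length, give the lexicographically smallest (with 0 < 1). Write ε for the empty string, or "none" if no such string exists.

01

The string 01 is accepted by M1 but not by M2.
No shorter string lies in the difference, and 01 is the lexicographically first length-2 string in L(M1) \ L(M2).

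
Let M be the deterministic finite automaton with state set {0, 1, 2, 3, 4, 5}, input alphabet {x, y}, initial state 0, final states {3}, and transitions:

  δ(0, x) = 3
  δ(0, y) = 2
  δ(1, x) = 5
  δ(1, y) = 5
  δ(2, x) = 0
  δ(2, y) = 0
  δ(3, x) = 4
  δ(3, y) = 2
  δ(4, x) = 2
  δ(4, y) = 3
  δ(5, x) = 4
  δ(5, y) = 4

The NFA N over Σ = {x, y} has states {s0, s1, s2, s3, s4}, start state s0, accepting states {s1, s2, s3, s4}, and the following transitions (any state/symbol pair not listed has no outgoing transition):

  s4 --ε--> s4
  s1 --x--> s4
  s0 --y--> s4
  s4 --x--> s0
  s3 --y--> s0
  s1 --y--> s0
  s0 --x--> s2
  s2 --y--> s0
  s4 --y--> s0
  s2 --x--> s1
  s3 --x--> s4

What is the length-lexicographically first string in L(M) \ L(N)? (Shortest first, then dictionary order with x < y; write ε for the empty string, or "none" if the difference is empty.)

xxy

The string xxy is accepted by M but not by N.
No shorter string lies in the difference, and xxy is the lexicographically first length-3 string in L(M) \ L(N).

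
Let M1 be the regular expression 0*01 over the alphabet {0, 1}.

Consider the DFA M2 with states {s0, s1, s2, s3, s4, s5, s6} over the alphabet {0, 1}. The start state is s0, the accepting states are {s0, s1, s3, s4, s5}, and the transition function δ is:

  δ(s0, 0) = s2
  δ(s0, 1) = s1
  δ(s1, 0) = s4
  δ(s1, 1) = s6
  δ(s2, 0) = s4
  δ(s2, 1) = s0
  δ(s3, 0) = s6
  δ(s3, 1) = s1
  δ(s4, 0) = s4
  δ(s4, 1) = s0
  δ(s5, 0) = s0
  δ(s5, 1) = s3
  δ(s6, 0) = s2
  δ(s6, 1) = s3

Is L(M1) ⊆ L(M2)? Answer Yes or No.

Converting the expression M1 to a DFA (subset construction, then merging equivalent states) gives the minimal DFA with states {r0, r1, r2, r3}, start state r0, accepting states {r3} and transitions r0: 0→r1, 1→r2; r1: 0→r1, 1→r3; r2: 0→r2, 1→r2; r3: 0→r2, 1→r2.
Exploring the product automaton M1 × M2 from the start pair (r0, s0), following both machines on each input symbol, reaches 10 state pairs: (r0, s0), (r1, s2), (r2, s1), (r1, s4), (r3, s0), (r2, s4), (r2, s6), (r2, s2), (r2, s0), (r2, s3).
M1 accepts in {r3} and M2 accepts in {s0, s1, s3, s4, s5}. The reachable pairs whose M1-component is accepting are (r3, s0); in each of them the M2-component is accepting too, so the product for L(M1) \ L(M2) (M1-component accepting, M2-component rejecting) has no reachable accepting pair and the difference is empty.
Hence every string in L(M1) is also in L(M2).

Yes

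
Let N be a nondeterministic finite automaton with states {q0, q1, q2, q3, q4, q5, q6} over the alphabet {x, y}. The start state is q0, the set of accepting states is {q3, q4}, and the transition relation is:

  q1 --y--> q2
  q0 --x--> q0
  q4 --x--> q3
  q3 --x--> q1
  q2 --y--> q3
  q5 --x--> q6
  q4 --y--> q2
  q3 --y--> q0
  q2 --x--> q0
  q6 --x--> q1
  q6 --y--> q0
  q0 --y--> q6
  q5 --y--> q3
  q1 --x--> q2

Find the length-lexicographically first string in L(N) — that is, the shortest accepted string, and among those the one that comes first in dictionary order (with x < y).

yxxy

A breadth-first search from q0 reaches an accepting state first via the path q0 → q6 → q1 → q2 → q3 on input yxxy.
No string of length < 4 is accepted (BFS exhausts all shorter strings without reaching an accepting state), and yxxy is the lexicographically least accepting string of length 4.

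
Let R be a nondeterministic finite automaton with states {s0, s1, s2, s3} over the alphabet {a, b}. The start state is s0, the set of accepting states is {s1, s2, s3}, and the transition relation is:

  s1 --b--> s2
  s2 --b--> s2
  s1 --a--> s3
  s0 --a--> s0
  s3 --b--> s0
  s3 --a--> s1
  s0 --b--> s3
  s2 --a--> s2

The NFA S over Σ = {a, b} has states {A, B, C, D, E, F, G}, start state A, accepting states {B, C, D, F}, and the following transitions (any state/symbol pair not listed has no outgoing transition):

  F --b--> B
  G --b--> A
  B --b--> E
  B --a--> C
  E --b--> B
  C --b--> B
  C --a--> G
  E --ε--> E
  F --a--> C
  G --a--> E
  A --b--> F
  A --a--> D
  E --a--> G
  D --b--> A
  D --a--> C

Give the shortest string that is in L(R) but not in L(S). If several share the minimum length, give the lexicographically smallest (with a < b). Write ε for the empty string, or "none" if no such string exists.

ab

The string ab is accepted by R but not by S.
No shorter string lies in the difference, and ab is the lexicographically first length-2 string in L(R) \ L(S).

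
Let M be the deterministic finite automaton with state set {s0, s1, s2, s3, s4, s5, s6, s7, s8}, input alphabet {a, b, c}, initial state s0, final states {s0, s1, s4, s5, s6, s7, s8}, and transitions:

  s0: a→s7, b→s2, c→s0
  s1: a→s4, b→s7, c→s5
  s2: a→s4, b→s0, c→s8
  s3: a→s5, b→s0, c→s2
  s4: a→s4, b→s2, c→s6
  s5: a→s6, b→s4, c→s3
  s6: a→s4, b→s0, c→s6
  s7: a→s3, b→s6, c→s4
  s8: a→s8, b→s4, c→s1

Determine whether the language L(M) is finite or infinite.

State s0 is reachable from the start and can reach an accepting state, and it lies on the cycle s0 → s0.
Traversing that cycle any number of times yields accepted strings of unbounded length, so the language is infinite.

infinite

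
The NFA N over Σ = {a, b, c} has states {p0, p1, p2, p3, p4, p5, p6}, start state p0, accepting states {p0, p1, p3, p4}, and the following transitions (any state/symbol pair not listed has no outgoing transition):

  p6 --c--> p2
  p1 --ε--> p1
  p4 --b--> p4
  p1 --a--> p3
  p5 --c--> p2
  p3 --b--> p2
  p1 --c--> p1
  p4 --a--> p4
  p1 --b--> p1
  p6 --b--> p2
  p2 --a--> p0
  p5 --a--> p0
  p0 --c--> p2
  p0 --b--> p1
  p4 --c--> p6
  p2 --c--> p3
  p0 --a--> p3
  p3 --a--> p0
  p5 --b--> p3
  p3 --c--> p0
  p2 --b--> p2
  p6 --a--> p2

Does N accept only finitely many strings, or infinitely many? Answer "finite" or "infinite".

infinite

State p1 is reachable from the start and can reach an accepting state, and it lies on the cycle p1 → p1.
Traversing that cycle any number of times yields accepted strings of unbounded length, so the language is infinite.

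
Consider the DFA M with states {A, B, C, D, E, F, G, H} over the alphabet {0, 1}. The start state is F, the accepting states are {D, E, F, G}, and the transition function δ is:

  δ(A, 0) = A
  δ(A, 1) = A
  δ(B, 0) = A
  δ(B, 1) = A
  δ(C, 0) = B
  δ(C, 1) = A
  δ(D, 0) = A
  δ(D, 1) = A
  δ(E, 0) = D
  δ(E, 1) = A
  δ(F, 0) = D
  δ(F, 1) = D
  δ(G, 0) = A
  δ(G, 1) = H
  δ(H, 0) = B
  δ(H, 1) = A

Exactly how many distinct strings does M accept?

3

The useful subgraph on states {D, F} is acyclic, so L(M) is finite; the longest accepting path visits 2 useful states, giving maximum string length 1.
Counting accepting paths from F by length: 1 of length 0, 2 of length 1. Total 3.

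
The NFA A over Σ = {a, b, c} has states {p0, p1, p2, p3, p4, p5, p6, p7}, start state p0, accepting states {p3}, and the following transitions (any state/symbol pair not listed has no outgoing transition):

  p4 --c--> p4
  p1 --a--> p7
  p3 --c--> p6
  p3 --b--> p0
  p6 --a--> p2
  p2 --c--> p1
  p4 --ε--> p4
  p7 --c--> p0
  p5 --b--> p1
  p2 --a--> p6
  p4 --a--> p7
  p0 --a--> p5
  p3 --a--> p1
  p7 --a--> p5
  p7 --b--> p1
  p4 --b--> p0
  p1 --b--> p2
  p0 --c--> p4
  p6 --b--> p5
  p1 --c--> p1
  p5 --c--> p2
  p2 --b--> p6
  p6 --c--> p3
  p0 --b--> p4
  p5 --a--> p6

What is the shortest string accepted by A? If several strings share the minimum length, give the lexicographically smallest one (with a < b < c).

aac

A breadth-first search from p0 reaches an accepting state first via the path p0 → p5 → p6 → p3 on input aac.
No string of length < 3 is accepted (BFS exhausts all shorter strings without reaching an accepting state), and aac is the lexicographically least accepting string of length 3.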